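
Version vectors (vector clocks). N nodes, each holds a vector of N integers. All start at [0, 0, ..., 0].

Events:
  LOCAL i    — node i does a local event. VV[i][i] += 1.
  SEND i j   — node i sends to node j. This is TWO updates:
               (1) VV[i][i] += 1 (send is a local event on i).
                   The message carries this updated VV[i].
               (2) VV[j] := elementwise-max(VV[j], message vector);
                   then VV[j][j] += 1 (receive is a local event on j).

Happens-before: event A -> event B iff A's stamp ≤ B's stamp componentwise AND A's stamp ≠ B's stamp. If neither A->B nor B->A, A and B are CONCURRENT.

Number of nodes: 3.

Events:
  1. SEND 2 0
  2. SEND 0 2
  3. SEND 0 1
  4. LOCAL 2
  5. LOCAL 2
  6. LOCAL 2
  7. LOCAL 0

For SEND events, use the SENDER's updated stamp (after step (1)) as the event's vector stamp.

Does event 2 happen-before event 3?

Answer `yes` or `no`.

Initial: VV[0]=[0, 0, 0]
Initial: VV[1]=[0, 0, 0]
Initial: VV[2]=[0, 0, 0]
Event 1: SEND 2->0: VV[2][2]++ -> VV[2]=[0, 0, 1], msg_vec=[0, 0, 1]; VV[0]=max(VV[0],msg_vec) then VV[0][0]++ -> VV[0]=[1, 0, 1]
Event 2: SEND 0->2: VV[0][0]++ -> VV[0]=[2, 0, 1], msg_vec=[2, 0, 1]; VV[2]=max(VV[2],msg_vec) then VV[2][2]++ -> VV[2]=[2, 0, 2]
Event 3: SEND 0->1: VV[0][0]++ -> VV[0]=[3, 0, 1], msg_vec=[3, 0, 1]; VV[1]=max(VV[1],msg_vec) then VV[1][1]++ -> VV[1]=[3, 1, 1]
Event 4: LOCAL 2: VV[2][2]++ -> VV[2]=[2, 0, 3]
Event 5: LOCAL 2: VV[2][2]++ -> VV[2]=[2, 0, 4]
Event 6: LOCAL 2: VV[2][2]++ -> VV[2]=[2, 0, 5]
Event 7: LOCAL 0: VV[0][0]++ -> VV[0]=[4, 0, 1]
Event 2 stamp: [2, 0, 1]
Event 3 stamp: [3, 0, 1]
[2, 0, 1] <= [3, 0, 1]? True. Equal? False. Happens-before: True

Answer: yes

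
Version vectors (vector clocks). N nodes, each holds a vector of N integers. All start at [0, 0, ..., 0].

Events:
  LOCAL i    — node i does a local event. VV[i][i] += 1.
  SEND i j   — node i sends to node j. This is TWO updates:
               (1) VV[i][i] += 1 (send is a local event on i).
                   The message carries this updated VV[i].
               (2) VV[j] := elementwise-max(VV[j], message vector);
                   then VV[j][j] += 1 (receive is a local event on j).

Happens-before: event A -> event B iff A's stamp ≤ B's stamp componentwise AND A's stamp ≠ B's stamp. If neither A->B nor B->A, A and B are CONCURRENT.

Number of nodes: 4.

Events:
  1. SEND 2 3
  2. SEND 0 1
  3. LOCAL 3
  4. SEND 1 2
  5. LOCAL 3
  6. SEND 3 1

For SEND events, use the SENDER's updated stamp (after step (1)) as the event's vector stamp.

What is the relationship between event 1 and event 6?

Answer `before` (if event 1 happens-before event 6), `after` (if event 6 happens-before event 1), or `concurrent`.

Answer: before

Derivation:
Initial: VV[0]=[0, 0, 0, 0]
Initial: VV[1]=[0, 0, 0, 0]
Initial: VV[2]=[0, 0, 0, 0]
Initial: VV[3]=[0, 0, 0, 0]
Event 1: SEND 2->3: VV[2][2]++ -> VV[2]=[0, 0, 1, 0], msg_vec=[0, 0, 1, 0]; VV[3]=max(VV[3],msg_vec) then VV[3][3]++ -> VV[3]=[0, 0, 1, 1]
Event 2: SEND 0->1: VV[0][0]++ -> VV[0]=[1, 0, 0, 0], msg_vec=[1, 0, 0, 0]; VV[1]=max(VV[1],msg_vec) then VV[1][1]++ -> VV[1]=[1, 1, 0, 0]
Event 3: LOCAL 3: VV[3][3]++ -> VV[3]=[0, 0, 1, 2]
Event 4: SEND 1->2: VV[1][1]++ -> VV[1]=[1, 2, 0, 0], msg_vec=[1, 2, 0, 0]; VV[2]=max(VV[2],msg_vec) then VV[2][2]++ -> VV[2]=[1, 2, 2, 0]
Event 5: LOCAL 3: VV[3][3]++ -> VV[3]=[0, 0, 1, 3]
Event 6: SEND 3->1: VV[3][3]++ -> VV[3]=[0, 0, 1, 4], msg_vec=[0, 0, 1, 4]; VV[1]=max(VV[1],msg_vec) then VV[1][1]++ -> VV[1]=[1, 3, 1, 4]
Event 1 stamp: [0, 0, 1, 0]
Event 6 stamp: [0, 0, 1, 4]
[0, 0, 1, 0] <= [0, 0, 1, 4]? True
[0, 0, 1, 4] <= [0, 0, 1, 0]? False
Relation: before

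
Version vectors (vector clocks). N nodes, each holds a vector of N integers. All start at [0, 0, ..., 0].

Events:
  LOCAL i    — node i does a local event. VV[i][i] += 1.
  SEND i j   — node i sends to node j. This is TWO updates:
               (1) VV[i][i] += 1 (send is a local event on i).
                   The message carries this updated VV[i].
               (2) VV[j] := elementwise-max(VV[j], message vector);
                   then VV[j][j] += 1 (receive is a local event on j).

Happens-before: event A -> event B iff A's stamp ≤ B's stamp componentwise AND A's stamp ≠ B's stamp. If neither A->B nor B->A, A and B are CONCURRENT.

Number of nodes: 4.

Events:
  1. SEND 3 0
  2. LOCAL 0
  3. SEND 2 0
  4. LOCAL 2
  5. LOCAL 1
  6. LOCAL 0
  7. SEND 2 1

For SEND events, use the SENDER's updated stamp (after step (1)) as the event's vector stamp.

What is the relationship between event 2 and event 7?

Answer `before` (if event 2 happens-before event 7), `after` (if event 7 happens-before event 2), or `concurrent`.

Answer: concurrent

Derivation:
Initial: VV[0]=[0, 0, 0, 0]
Initial: VV[1]=[0, 0, 0, 0]
Initial: VV[2]=[0, 0, 0, 0]
Initial: VV[3]=[0, 0, 0, 0]
Event 1: SEND 3->0: VV[3][3]++ -> VV[3]=[0, 0, 0, 1], msg_vec=[0, 0, 0, 1]; VV[0]=max(VV[0],msg_vec) then VV[0][0]++ -> VV[0]=[1, 0, 0, 1]
Event 2: LOCAL 0: VV[0][0]++ -> VV[0]=[2, 0, 0, 1]
Event 3: SEND 2->0: VV[2][2]++ -> VV[2]=[0, 0, 1, 0], msg_vec=[0, 0, 1, 0]; VV[0]=max(VV[0],msg_vec) then VV[0][0]++ -> VV[0]=[3, 0, 1, 1]
Event 4: LOCAL 2: VV[2][2]++ -> VV[2]=[0, 0, 2, 0]
Event 5: LOCAL 1: VV[1][1]++ -> VV[1]=[0, 1, 0, 0]
Event 6: LOCAL 0: VV[0][0]++ -> VV[0]=[4, 0, 1, 1]
Event 7: SEND 2->1: VV[2][2]++ -> VV[2]=[0, 0, 3, 0], msg_vec=[0, 0, 3, 0]; VV[1]=max(VV[1],msg_vec) then VV[1][1]++ -> VV[1]=[0, 2, 3, 0]
Event 2 stamp: [2, 0, 0, 1]
Event 7 stamp: [0, 0, 3, 0]
[2, 0, 0, 1] <= [0, 0, 3, 0]? False
[0, 0, 3, 0] <= [2, 0, 0, 1]? False
Relation: concurrent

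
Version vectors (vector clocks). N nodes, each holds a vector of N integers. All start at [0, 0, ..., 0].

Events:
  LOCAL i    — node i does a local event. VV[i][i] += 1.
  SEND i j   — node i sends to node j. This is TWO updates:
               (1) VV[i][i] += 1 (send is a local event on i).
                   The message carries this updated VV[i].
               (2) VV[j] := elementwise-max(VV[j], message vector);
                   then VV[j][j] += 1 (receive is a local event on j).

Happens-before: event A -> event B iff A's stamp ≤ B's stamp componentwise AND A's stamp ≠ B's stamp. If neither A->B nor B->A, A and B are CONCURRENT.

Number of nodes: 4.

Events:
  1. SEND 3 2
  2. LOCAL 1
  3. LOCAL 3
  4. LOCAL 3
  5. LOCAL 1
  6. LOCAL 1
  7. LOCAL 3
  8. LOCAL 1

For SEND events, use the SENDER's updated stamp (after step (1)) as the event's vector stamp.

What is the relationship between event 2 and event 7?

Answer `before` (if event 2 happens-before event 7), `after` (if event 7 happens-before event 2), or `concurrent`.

Answer: concurrent

Derivation:
Initial: VV[0]=[0, 0, 0, 0]
Initial: VV[1]=[0, 0, 0, 0]
Initial: VV[2]=[0, 0, 0, 0]
Initial: VV[3]=[0, 0, 0, 0]
Event 1: SEND 3->2: VV[3][3]++ -> VV[3]=[0, 0, 0, 1], msg_vec=[0, 0, 0, 1]; VV[2]=max(VV[2],msg_vec) then VV[2][2]++ -> VV[2]=[0, 0, 1, 1]
Event 2: LOCAL 1: VV[1][1]++ -> VV[1]=[0, 1, 0, 0]
Event 3: LOCAL 3: VV[3][3]++ -> VV[3]=[0, 0, 0, 2]
Event 4: LOCAL 3: VV[3][3]++ -> VV[3]=[0, 0, 0, 3]
Event 5: LOCAL 1: VV[1][1]++ -> VV[1]=[0, 2, 0, 0]
Event 6: LOCAL 1: VV[1][1]++ -> VV[1]=[0, 3, 0, 0]
Event 7: LOCAL 3: VV[3][3]++ -> VV[3]=[0, 0, 0, 4]
Event 8: LOCAL 1: VV[1][1]++ -> VV[1]=[0, 4, 0, 0]
Event 2 stamp: [0, 1, 0, 0]
Event 7 stamp: [0, 0, 0, 4]
[0, 1, 0, 0] <= [0, 0, 0, 4]? False
[0, 0, 0, 4] <= [0, 1, 0, 0]? False
Relation: concurrent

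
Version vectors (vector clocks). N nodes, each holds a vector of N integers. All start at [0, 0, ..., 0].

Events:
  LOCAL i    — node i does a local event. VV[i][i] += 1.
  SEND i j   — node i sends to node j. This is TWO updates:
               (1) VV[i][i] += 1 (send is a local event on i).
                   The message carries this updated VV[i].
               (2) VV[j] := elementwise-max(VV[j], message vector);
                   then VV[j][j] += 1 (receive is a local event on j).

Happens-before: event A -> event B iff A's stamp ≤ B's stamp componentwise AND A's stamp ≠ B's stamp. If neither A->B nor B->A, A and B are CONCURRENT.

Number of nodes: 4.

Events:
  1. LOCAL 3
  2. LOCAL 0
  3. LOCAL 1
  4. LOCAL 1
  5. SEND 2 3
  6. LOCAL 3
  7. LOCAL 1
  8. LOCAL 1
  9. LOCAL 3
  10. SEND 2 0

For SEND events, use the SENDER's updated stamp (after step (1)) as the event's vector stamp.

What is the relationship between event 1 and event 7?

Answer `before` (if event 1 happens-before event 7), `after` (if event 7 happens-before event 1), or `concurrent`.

Answer: concurrent

Derivation:
Initial: VV[0]=[0, 0, 0, 0]
Initial: VV[1]=[0, 0, 0, 0]
Initial: VV[2]=[0, 0, 0, 0]
Initial: VV[3]=[0, 0, 0, 0]
Event 1: LOCAL 3: VV[3][3]++ -> VV[3]=[0, 0, 0, 1]
Event 2: LOCAL 0: VV[0][0]++ -> VV[0]=[1, 0, 0, 0]
Event 3: LOCAL 1: VV[1][1]++ -> VV[1]=[0, 1, 0, 0]
Event 4: LOCAL 1: VV[1][1]++ -> VV[1]=[0, 2, 0, 0]
Event 5: SEND 2->3: VV[2][2]++ -> VV[2]=[0, 0, 1, 0], msg_vec=[0, 0, 1, 0]; VV[3]=max(VV[3],msg_vec) then VV[3][3]++ -> VV[3]=[0, 0, 1, 2]
Event 6: LOCAL 3: VV[3][3]++ -> VV[3]=[0, 0, 1, 3]
Event 7: LOCAL 1: VV[1][1]++ -> VV[1]=[0, 3, 0, 0]
Event 8: LOCAL 1: VV[1][1]++ -> VV[1]=[0, 4, 0, 0]
Event 9: LOCAL 3: VV[3][3]++ -> VV[3]=[0, 0, 1, 4]
Event 10: SEND 2->0: VV[2][2]++ -> VV[2]=[0, 0, 2, 0], msg_vec=[0, 0, 2, 0]; VV[0]=max(VV[0],msg_vec) then VV[0][0]++ -> VV[0]=[2, 0, 2, 0]
Event 1 stamp: [0, 0, 0, 1]
Event 7 stamp: [0, 3, 0, 0]
[0, 0, 0, 1] <= [0, 3, 0, 0]? False
[0, 3, 0, 0] <= [0, 0, 0, 1]? False
Relation: concurrent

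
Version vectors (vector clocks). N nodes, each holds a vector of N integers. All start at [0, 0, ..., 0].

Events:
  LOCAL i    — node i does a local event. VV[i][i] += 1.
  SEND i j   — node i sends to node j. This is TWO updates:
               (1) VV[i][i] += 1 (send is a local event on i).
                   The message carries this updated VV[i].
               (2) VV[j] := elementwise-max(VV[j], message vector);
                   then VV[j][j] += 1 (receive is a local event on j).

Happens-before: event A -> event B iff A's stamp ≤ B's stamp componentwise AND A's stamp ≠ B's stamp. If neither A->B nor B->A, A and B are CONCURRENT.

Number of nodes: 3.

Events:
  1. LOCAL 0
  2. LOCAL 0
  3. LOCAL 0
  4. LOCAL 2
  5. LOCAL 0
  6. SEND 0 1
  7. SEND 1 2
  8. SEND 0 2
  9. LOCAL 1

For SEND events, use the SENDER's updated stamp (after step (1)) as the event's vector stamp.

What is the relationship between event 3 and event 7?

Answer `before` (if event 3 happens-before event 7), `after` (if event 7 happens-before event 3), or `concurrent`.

Initial: VV[0]=[0, 0, 0]
Initial: VV[1]=[0, 0, 0]
Initial: VV[2]=[0, 0, 0]
Event 1: LOCAL 0: VV[0][0]++ -> VV[0]=[1, 0, 0]
Event 2: LOCAL 0: VV[0][0]++ -> VV[0]=[2, 0, 0]
Event 3: LOCAL 0: VV[0][0]++ -> VV[0]=[3, 0, 0]
Event 4: LOCAL 2: VV[2][2]++ -> VV[2]=[0, 0, 1]
Event 5: LOCAL 0: VV[0][0]++ -> VV[0]=[4, 0, 0]
Event 6: SEND 0->1: VV[0][0]++ -> VV[0]=[5, 0, 0], msg_vec=[5, 0, 0]; VV[1]=max(VV[1],msg_vec) then VV[1][1]++ -> VV[1]=[5, 1, 0]
Event 7: SEND 1->2: VV[1][1]++ -> VV[1]=[5, 2, 0], msg_vec=[5, 2, 0]; VV[2]=max(VV[2],msg_vec) then VV[2][2]++ -> VV[2]=[5, 2, 2]
Event 8: SEND 0->2: VV[0][0]++ -> VV[0]=[6, 0, 0], msg_vec=[6, 0, 0]; VV[2]=max(VV[2],msg_vec) then VV[2][2]++ -> VV[2]=[6, 2, 3]
Event 9: LOCAL 1: VV[1][1]++ -> VV[1]=[5, 3, 0]
Event 3 stamp: [3, 0, 0]
Event 7 stamp: [5, 2, 0]
[3, 0, 0] <= [5, 2, 0]? True
[5, 2, 0] <= [3, 0, 0]? False
Relation: before

Answer: before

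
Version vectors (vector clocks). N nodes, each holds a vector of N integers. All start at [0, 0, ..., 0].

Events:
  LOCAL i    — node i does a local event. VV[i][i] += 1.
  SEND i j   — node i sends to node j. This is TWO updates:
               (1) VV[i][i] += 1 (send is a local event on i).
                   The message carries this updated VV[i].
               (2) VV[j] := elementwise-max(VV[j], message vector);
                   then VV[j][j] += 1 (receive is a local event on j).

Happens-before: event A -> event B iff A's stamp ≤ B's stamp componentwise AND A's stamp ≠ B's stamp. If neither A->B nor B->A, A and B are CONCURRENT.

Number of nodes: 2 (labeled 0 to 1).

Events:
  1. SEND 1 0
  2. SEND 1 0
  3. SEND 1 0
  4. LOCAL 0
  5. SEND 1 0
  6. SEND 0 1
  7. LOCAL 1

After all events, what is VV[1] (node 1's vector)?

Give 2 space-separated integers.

Answer: 6 6

Derivation:
Initial: VV[0]=[0, 0]
Initial: VV[1]=[0, 0]
Event 1: SEND 1->0: VV[1][1]++ -> VV[1]=[0, 1], msg_vec=[0, 1]; VV[0]=max(VV[0],msg_vec) then VV[0][0]++ -> VV[0]=[1, 1]
Event 2: SEND 1->0: VV[1][1]++ -> VV[1]=[0, 2], msg_vec=[0, 2]; VV[0]=max(VV[0],msg_vec) then VV[0][0]++ -> VV[0]=[2, 2]
Event 3: SEND 1->0: VV[1][1]++ -> VV[1]=[0, 3], msg_vec=[0, 3]; VV[0]=max(VV[0],msg_vec) then VV[0][0]++ -> VV[0]=[3, 3]
Event 4: LOCAL 0: VV[0][0]++ -> VV[0]=[4, 3]
Event 5: SEND 1->0: VV[1][1]++ -> VV[1]=[0, 4], msg_vec=[0, 4]; VV[0]=max(VV[0],msg_vec) then VV[0][0]++ -> VV[0]=[5, 4]
Event 6: SEND 0->1: VV[0][0]++ -> VV[0]=[6, 4], msg_vec=[6, 4]; VV[1]=max(VV[1],msg_vec) then VV[1][1]++ -> VV[1]=[6, 5]
Event 7: LOCAL 1: VV[1][1]++ -> VV[1]=[6, 6]
Final vectors: VV[0]=[6, 4]; VV[1]=[6, 6]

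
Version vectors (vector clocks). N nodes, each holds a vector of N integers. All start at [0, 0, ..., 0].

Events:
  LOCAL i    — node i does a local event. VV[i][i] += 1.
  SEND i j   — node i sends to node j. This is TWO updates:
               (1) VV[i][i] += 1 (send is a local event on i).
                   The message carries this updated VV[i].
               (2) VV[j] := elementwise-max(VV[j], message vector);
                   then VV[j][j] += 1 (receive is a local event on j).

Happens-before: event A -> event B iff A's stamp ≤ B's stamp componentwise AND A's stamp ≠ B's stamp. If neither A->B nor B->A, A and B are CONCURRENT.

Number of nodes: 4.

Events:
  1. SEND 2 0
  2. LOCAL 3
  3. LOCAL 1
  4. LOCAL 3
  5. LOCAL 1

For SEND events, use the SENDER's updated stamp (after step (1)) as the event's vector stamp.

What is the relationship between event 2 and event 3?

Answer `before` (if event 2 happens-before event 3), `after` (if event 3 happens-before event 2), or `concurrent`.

Answer: concurrent

Derivation:
Initial: VV[0]=[0, 0, 0, 0]
Initial: VV[1]=[0, 0, 0, 0]
Initial: VV[2]=[0, 0, 0, 0]
Initial: VV[3]=[0, 0, 0, 0]
Event 1: SEND 2->0: VV[2][2]++ -> VV[2]=[0, 0, 1, 0], msg_vec=[0, 0, 1, 0]; VV[0]=max(VV[0],msg_vec) then VV[0][0]++ -> VV[0]=[1, 0, 1, 0]
Event 2: LOCAL 3: VV[3][3]++ -> VV[3]=[0, 0, 0, 1]
Event 3: LOCAL 1: VV[1][1]++ -> VV[1]=[0, 1, 0, 0]
Event 4: LOCAL 3: VV[3][3]++ -> VV[3]=[0, 0, 0, 2]
Event 5: LOCAL 1: VV[1][1]++ -> VV[1]=[0, 2, 0, 0]
Event 2 stamp: [0, 0, 0, 1]
Event 3 stamp: [0, 1, 0, 0]
[0, 0, 0, 1] <= [0, 1, 0, 0]? False
[0, 1, 0, 0] <= [0, 0, 0, 1]? False
Relation: concurrent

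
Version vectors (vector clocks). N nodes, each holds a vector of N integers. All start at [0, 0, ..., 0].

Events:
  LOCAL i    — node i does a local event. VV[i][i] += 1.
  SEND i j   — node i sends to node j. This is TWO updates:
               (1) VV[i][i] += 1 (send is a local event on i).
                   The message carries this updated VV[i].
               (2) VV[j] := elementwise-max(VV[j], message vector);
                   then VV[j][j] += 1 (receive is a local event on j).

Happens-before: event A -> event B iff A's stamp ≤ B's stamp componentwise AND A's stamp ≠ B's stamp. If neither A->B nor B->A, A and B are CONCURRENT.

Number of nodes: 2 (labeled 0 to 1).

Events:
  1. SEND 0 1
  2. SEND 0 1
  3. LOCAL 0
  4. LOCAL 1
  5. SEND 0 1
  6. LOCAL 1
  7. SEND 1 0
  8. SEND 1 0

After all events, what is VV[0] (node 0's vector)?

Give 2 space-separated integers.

Initial: VV[0]=[0, 0]
Initial: VV[1]=[0, 0]
Event 1: SEND 0->1: VV[0][0]++ -> VV[0]=[1, 0], msg_vec=[1, 0]; VV[1]=max(VV[1],msg_vec) then VV[1][1]++ -> VV[1]=[1, 1]
Event 2: SEND 0->1: VV[0][0]++ -> VV[0]=[2, 0], msg_vec=[2, 0]; VV[1]=max(VV[1],msg_vec) then VV[1][1]++ -> VV[1]=[2, 2]
Event 3: LOCAL 0: VV[0][0]++ -> VV[0]=[3, 0]
Event 4: LOCAL 1: VV[1][1]++ -> VV[1]=[2, 3]
Event 5: SEND 0->1: VV[0][0]++ -> VV[0]=[4, 0], msg_vec=[4, 0]; VV[1]=max(VV[1],msg_vec) then VV[1][1]++ -> VV[1]=[4, 4]
Event 6: LOCAL 1: VV[1][1]++ -> VV[1]=[4, 5]
Event 7: SEND 1->0: VV[1][1]++ -> VV[1]=[4, 6], msg_vec=[4, 6]; VV[0]=max(VV[0],msg_vec) then VV[0][0]++ -> VV[0]=[5, 6]
Event 8: SEND 1->0: VV[1][1]++ -> VV[1]=[4, 7], msg_vec=[4, 7]; VV[0]=max(VV[0],msg_vec) then VV[0][0]++ -> VV[0]=[6, 7]
Final vectors: VV[0]=[6, 7]; VV[1]=[4, 7]

Answer: 6 7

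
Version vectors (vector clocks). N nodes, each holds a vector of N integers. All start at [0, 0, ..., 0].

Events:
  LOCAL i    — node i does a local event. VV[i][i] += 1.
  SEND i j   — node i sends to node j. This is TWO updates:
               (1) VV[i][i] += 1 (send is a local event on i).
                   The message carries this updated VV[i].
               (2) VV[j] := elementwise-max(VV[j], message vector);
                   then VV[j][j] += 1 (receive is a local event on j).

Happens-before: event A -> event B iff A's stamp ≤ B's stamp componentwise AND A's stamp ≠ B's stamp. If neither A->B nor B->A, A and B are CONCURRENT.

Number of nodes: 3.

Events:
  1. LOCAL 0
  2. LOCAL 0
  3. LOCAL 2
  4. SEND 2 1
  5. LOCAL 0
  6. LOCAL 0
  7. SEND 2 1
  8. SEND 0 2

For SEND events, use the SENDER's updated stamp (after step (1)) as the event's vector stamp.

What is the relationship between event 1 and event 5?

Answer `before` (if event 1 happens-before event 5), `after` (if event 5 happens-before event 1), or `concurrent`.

Answer: before

Derivation:
Initial: VV[0]=[0, 0, 0]
Initial: VV[1]=[0, 0, 0]
Initial: VV[2]=[0, 0, 0]
Event 1: LOCAL 0: VV[0][0]++ -> VV[0]=[1, 0, 0]
Event 2: LOCAL 0: VV[0][0]++ -> VV[0]=[2, 0, 0]
Event 3: LOCAL 2: VV[2][2]++ -> VV[2]=[0, 0, 1]
Event 4: SEND 2->1: VV[2][2]++ -> VV[2]=[0, 0, 2], msg_vec=[0, 0, 2]; VV[1]=max(VV[1],msg_vec) then VV[1][1]++ -> VV[1]=[0, 1, 2]
Event 5: LOCAL 0: VV[0][0]++ -> VV[0]=[3, 0, 0]
Event 6: LOCAL 0: VV[0][0]++ -> VV[0]=[4, 0, 0]
Event 7: SEND 2->1: VV[2][2]++ -> VV[2]=[0, 0, 3], msg_vec=[0, 0, 3]; VV[1]=max(VV[1],msg_vec) then VV[1][1]++ -> VV[1]=[0, 2, 3]
Event 8: SEND 0->2: VV[0][0]++ -> VV[0]=[5, 0, 0], msg_vec=[5, 0, 0]; VV[2]=max(VV[2],msg_vec) then VV[2][2]++ -> VV[2]=[5, 0, 4]
Event 1 stamp: [1, 0, 0]
Event 5 stamp: [3, 0, 0]
[1, 0, 0] <= [3, 0, 0]? True
[3, 0, 0] <= [1, 0, 0]? False
Relation: before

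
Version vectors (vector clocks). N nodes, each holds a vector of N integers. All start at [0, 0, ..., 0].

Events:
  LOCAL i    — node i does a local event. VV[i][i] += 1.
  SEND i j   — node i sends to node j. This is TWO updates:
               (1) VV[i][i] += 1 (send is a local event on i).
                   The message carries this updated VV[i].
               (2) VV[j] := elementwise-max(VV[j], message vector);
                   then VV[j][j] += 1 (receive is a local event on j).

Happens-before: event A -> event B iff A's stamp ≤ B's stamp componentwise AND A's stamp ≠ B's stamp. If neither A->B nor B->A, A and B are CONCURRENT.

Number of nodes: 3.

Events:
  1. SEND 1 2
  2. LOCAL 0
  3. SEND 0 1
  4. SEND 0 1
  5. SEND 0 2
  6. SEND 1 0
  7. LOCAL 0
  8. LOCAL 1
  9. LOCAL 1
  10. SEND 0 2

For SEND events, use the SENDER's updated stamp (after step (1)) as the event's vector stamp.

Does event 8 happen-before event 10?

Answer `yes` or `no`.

Initial: VV[0]=[0, 0, 0]
Initial: VV[1]=[0, 0, 0]
Initial: VV[2]=[0, 0, 0]
Event 1: SEND 1->2: VV[1][1]++ -> VV[1]=[0, 1, 0], msg_vec=[0, 1, 0]; VV[2]=max(VV[2],msg_vec) then VV[2][2]++ -> VV[2]=[0, 1, 1]
Event 2: LOCAL 0: VV[0][0]++ -> VV[0]=[1, 0, 0]
Event 3: SEND 0->1: VV[0][0]++ -> VV[0]=[2, 0, 0], msg_vec=[2, 0, 0]; VV[1]=max(VV[1],msg_vec) then VV[1][1]++ -> VV[1]=[2, 2, 0]
Event 4: SEND 0->1: VV[0][0]++ -> VV[0]=[3, 0, 0], msg_vec=[3, 0, 0]; VV[1]=max(VV[1],msg_vec) then VV[1][1]++ -> VV[1]=[3, 3, 0]
Event 5: SEND 0->2: VV[0][0]++ -> VV[0]=[4, 0, 0], msg_vec=[4, 0, 0]; VV[2]=max(VV[2],msg_vec) then VV[2][2]++ -> VV[2]=[4, 1, 2]
Event 6: SEND 1->0: VV[1][1]++ -> VV[1]=[3, 4, 0], msg_vec=[3, 4, 0]; VV[0]=max(VV[0],msg_vec) then VV[0][0]++ -> VV[0]=[5, 4, 0]
Event 7: LOCAL 0: VV[0][0]++ -> VV[0]=[6, 4, 0]
Event 8: LOCAL 1: VV[1][1]++ -> VV[1]=[3, 5, 0]
Event 9: LOCAL 1: VV[1][1]++ -> VV[1]=[3, 6, 0]
Event 10: SEND 0->2: VV[0][0]++ -> VV[0]=[7, 4, 0], msg_vec=[7, 4, 0]; VV[2]=max(VV[2],msg_vec) then VV[2][2]++ -> VV[2]=[7, 4, 3]
Event 8 stamp: [3, 5, 0]
Event 10 stamp: [7, 4, 0]
[3, 5, 0] <= [7, 4, 0]? False. Equal? False. Happens-before: False

Answer: no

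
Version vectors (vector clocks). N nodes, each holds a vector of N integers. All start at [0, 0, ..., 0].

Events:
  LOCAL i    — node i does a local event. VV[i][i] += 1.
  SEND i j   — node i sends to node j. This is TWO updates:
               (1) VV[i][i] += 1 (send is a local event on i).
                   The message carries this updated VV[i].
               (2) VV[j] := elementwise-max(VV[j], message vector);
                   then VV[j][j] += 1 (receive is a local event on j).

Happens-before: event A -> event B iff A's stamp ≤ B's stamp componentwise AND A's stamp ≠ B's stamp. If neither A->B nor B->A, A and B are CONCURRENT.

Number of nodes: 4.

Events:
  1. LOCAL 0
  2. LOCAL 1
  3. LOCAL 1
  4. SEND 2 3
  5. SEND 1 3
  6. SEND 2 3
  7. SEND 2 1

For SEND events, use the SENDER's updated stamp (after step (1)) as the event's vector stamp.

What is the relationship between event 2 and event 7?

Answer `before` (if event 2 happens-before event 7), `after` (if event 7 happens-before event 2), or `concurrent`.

Answer: concurrent

Derivation:
Initial: VV[0]=[0, 0, 0, 0]
Initial: VV[1]=[0, 0, 0, 0]
Initial: VV[2]=[0, 0, 0, 0]
Initial: VV[3]=[0, 0, 0, 0]
Event 1: LOCAL 0: VV[0][0]++ -> VV[0]=[1, 0, 0, 0]
Event 2: LOCAL 1: VV[1][1]++ -> VV[1]=[0, 1, 0, 0]
Event 3: LOCAL 1: VV[1][1]++ -> VV[1]=[0, 2, 0, 0]
Event 4: SEND 2->3: VV[2][2]++ -> VV[2]=[0, 0, 1, 0], msg_vec=[0, 0, 1, 0]; VV[3]=max(VV[3],msg_vec) then VV[3][3]++ -> VV[3]=[0, 0, 1, 1]
Event 5: SEND 1->3: VV[1][1]++ -> VV[1]=[0, 3, 0, 0], msg_vec=[0, 3, 0, 0]; VV[3]=max(VV[3],msg_vec) then VV[3][3]++ -> VV[3]=[0, 3, 1, 2]
Event 6: SEND 2->3: VV[2][2]++ -> VV[2]=[0, 0, 2, 0], msg_vec=[0, 0, 2, 0]; VV[3]=max(VV[3],msg_vec) then VV[3][3]++ -> VV[3]=[0, 3, 2, 3]
Event 7: SEND 2->1: VV[2][2]++ -> VV[2]=[0, 0, 3, 0], msg_vec=[0, 0, 3, 0]; VV[1]=max(VV[1],msg_vec) then VV[1][1]++ -> VV[1]=[0, 4, 3, 0]
Event 2 stamp: [0, 1, 0, 0]
Event 7 stamp: [0, 0, 3, 0]
[0, 1, 0, 0] <= [0, 0, 3, 0]? False
[0, 0, 3, 0] <= [0, 1, 0, 0]? False
Relation: concurrent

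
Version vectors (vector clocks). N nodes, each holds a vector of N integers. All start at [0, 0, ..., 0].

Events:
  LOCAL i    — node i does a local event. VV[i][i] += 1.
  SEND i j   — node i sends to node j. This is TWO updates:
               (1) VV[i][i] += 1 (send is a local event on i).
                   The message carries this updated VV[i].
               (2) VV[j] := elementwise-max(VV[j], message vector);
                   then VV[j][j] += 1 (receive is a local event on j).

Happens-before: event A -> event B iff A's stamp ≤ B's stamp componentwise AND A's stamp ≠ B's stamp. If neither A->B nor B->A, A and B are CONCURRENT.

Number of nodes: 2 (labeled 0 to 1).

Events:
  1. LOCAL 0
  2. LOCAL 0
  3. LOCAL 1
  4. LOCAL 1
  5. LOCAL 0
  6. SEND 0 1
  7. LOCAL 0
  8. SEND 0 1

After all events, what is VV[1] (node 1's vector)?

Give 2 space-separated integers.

Initial: VV[0]=[0, 0]
Initial: VV[1]=[0, 0]
Event 1: LOCAL 0: VV[0][0]++ -> VV[0]=[1, 0]
Event 2: LOCAL 0: VV[0][0]++ -> VV[0]=[2, 0]
Event 3: LOCAL 1: VV[1][1]++ -> VV[1]=[0, 1]
Event 4: LOCAL 1: VV[1][1]++ -> VV[1]=[0, 2]
Event 5: LOCAL 0: VV[0][0]++ -> VV[0]=[3, 0]
Event 6: SEND 0->1: VV[0][0]++ -> VV[0]=[4, 0], msg_vec=[4, 0]; VV[1]=max(VV[1],msg_vec) then VV[1][1]++ -> VV[1]=[4, 3]
Event 7: LOCAL 0: VV[0][0]++ -> VV[0]=[5, 0]
Event 8: SEND 0->1: VV[0][0]++ -> VV[0]=[6, 0], msg_vec=[6, 0]; VV[1]=max(VV[1],msg_vec) then VV[1][1]++ -> VV[1]=[6, 4]
Final vectors: VV[0]=[6, 0]; VV[1]=[6, 4]

Answer: 6 4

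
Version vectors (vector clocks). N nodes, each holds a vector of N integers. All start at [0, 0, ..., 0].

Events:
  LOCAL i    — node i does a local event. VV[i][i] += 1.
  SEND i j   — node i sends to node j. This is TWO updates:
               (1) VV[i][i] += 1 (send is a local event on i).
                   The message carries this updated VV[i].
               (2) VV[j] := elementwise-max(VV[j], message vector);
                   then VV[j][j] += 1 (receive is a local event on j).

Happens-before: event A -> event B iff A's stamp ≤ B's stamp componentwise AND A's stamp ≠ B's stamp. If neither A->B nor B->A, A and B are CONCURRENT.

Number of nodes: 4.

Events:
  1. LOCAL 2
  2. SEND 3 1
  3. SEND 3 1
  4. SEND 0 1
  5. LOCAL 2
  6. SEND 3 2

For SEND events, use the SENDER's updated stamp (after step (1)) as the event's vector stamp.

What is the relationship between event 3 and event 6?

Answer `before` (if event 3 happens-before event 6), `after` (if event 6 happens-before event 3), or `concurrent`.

Answer: before

Derivation:
Initial: VV[0]=[0, 0, 0, 0]
Initial: VV[1]=[0, 0, 0, 0]
Initial: VV[2]=[0, 0, 0, 0]
Initial: VV[3]=[0, 0, 0, 0]
Event 1: LOCAL 2: VV[2][2]++ -> VV[2]=[0, 0, 1, 0]
Event 2: SEND 3->1: VV[3][3]++ -> VV[3]=[0, 0, 0, 1], msg_vec=[0, 0, 0, 1]; VV[1]=max(VV[1],msg_vec) then VV[1][1]++ -> VV[1]=[0, 1, 0, 1]
Event 3: SEND 3->1: VV[3][3]++ -> VV[3]=[0, 0, 0, 2], msg_vec=[0, 0, 0, 2]; VV[1]=max(VV[1],msg_vec) then VV[1][1]++ -> VV[1]=[0, 2, 0, 2]
Event 4: SEND 0->1: VV[0][0]++ -> VV[0]=[1, 0, 0, 0], msg_vec=[1, 0, 0, 0]; VV[1]=max(VV[1],msg_vec) then VV[1][1]++ -> VV[1]=[1, 3, 0, 2]
Event 5: LOCAL 2: VV[2][2]++ -> VV[2]=[0, 0, 2, 0]
Event 6: SEND 3->2: VV[3][3]++ -> VV[3]=[0, 0, 0, 3], msg_vec=[0, 0, 0, 3]; VV[2]=max(VV[2],msg_vec) then VV[2][2]++ -> VV[2]=[0, 0, 3, 3]
Event 3 stamp: [0, 0, 0, 2]
Event 6 stamp: [0, 0, 0, 3]
[0, 0, 0, 2] <= [0, 0, 0, 3]? True
[0, 0, 0, 3] <= [0, 0, 0, 2]? False
Relation: before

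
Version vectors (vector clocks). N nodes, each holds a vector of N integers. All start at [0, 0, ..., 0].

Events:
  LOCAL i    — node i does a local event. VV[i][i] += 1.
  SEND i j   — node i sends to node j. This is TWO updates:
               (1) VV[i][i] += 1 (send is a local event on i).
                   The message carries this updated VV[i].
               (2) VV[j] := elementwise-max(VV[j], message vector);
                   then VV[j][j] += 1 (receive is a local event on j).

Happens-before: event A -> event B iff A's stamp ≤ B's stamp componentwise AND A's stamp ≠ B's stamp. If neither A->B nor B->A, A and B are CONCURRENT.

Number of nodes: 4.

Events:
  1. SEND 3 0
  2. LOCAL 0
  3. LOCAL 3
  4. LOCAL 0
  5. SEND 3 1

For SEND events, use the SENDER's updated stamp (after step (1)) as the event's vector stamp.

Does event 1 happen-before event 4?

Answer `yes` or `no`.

Initial: VV[0]=[0, 0, 0, 0]
Initial: VV[1]=[0, 0, 0, 0]
Initial: VV[2]=[0, 0, 0, 0]
Initial: VV[3]=[0, 0, 0, 0]
Event 1: SEND 3->0: VV[3][3]++ -> VV[3]=[0, 0, 0, 1], msg_vec=[0, 0, 0, 1]; VV[0]=max(VV[0],msg_vec) then VV[0][0]++ -> VV[0]=[1, 0, 0, 1]
Event 2: LOCAL 0: VV[0][0]++ -> VV[0]=[2, 0, 0, 1]
Event 3: LOCAL 3: VV[3][3]++ -> VV[3]=[0, 0, 0, 2]
Event 4: LOCAL 0: VV[0][0]++ -> VV[0]=[3, 0, 0, 1]
Event 5: SEND 3->1: VV[3][3]++ -> VV[3]=[0, 0, 0, 3], msg_vec=[0, 0, 0, 3]; VV[1]=max(VV[1],msg_vec) then VV[1][1]++ -> VV[1]=[0, 1, 0, 3]
Event 1 stamp: [0, 0, 0, 1]
Event 4 stamp: [3, 0, 0, 1]
[0, 0, 0, 1] <= [3, 0, 0, 1]? True. Equal? False. Happens-before: True

Answer: yes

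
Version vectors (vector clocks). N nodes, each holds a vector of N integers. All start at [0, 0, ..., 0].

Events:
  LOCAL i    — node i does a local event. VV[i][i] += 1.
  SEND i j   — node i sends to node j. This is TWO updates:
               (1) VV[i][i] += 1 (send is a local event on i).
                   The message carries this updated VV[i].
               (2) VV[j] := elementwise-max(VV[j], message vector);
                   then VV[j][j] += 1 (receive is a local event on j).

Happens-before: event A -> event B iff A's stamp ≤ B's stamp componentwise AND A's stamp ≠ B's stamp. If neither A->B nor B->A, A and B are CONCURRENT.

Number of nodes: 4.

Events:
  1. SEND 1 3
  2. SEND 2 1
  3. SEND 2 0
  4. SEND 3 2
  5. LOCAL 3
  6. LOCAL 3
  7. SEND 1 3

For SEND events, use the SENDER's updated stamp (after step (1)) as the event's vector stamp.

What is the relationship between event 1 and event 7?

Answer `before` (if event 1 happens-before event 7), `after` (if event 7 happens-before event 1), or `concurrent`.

Answer: before

Derivation:
Initial: VV[0]=[0, 0, 0, 0]
Initial: VV[1]=[0, 0, 0, 0]
Initial: VV[2]=[0, 0, 0, 0]
Initial: VV[3]=[0, 0, 0, 0]
Event 1: SEND 1->3: VV[1][1]++ -> VV[1]=[0, 1, 0, 0], msg_vec=[0, 1, 0, 0]; VV[3]=max(VV[3],msg_vec) then VV[3][3]++ -> VV[3]=[0, 1, 0, 1]
Event 2: SEND 2->1: VV[2][2]++ -> VV[2]=[0, 0, 1, 0], msg_vec=[0, 0, 1, 0]; VV[1]=max(VV[1],msg_vec) then VV[1][1]++ -> VV[1]=[0, 2, 1, 0]
Event 3: SEND 2->0: VV[2][2]++ -> VV[2]=[0, 0, 2, 0], msg_vec=[0, 0, 2, 0]; VV[0]=max(VV[0],msg_vec) then VV[0][0]++ -> VV[0]=[1, 0, 2, 0]
Event 4: SEND 3->2: VV[3][3]++ -> VV[3]=[0, 1, 0, 2], msg_vec=[0, 1, 0, 2]; VV[2]=max(VV[2],msg_vec) then VV[2][2]++ -> VV[2]=[0, 1, 3, 2]
Event 5: LOCAL 3: VV[3][3]++ -> VV[3]=[0, 1, 0, 3]
Event 6: LOCAL 3: VV[3][3]++ -> VV[3]=[0, 1, 0, 4]
Event 7: SEND 1->3: VV[1][1]++ -> VV[1]=[0, 3, 1, 0], msg_vec=[0, 3, 1, 0]; VV[3]=max(VV[3],msg_vec) then VV[3][3]++ -> VV[3]=[0, 3, 1, 5]
Event 1 stamp: [0, 1, 0, 0]
Event 7 stamp: [0, 3, 1, 0]
[0, 1, 0, 0] <= [0, 3, 1, 0]? True
[0, 3, 1, 0] <= [0, 1, 0, 0]? False
Relation: before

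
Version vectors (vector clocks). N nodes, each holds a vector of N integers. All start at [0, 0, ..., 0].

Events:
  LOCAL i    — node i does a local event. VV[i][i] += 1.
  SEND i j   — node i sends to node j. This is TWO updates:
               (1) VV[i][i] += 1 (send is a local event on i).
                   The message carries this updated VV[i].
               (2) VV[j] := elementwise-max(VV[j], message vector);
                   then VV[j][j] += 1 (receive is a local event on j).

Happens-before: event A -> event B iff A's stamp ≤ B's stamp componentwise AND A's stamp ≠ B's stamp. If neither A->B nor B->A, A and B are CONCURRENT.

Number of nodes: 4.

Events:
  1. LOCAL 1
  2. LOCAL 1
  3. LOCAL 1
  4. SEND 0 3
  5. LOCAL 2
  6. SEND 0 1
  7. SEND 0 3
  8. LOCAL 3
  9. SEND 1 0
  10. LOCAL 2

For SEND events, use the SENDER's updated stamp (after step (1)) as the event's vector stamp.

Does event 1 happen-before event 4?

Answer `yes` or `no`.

Answer: no

Derivation:
Initial: VV[0]=[0, 0, 0, 0]
Initial: VV[1]=[0, 0, 0, 0]
Initial: VV[2]=[0, 0, 0, 0]
Initial: VV[3]=[0, 0, 0, 0]
Event 1: LOCAL 1: VV[1][1]++ -> VV[1]=[0, 1, 0, 0]
Event 2: LOCAL 1: VV[1][1]++ -> VV[1]=[0, 2, 0, 0]
Event 3: LOCAL 1: VV[1][1]++ -> VV[1]=[0, 3, 0, 0]
Event 4: SEND 0->3: VV[0][0]++ -> VV[0]=[1, 0, 0, 0], msg_vec=[1, 0, 0, 0]; VV[3]=max(VV[3],msg_vec) then VV[3][3]++ -> VV[3]=[1, 0, 0, 1]
Event 5: LOCAL 2: VV[2][2]++ -> VV[2]=[0, 0, 1, 0]
Event 6: SEND 0->1: VV[0][0]++ -> VV[0]=[2, 0, 0, 0], msg_vec=[2, 0, 0, 0]; VV[1]=max(VV[1],msg_vec) then VV[1][1]++ -> VV[1]=[2, 4, 0, 0]
Event 7: SEND 0->3: VV[0][0]++ -> VV[0]=[3, 0, 0, 0], msg_vec=[3, 0, 0, 0]; VV[3]=max(VV[3],msg_vec) then VV[3][3]++ -> VV[3]=[3, 0, 0, 2]
Event 8: LOCAL 3: VV[3][3]++ -> VV[3]=[3, 0, 0, 3]
Event 9: SEND 1->0: VV[1][1]++ -> VV[1]=[2, 5, 0, 0], msg_vec=[2, 5, 0, 0]; VV[0]=max(VV[0],msg_vec) then VV[0][0]++ -> VV[0]=[4, 5, 0, 0]
Event 10: LOCAL 2: VV[2][2]++ -> VV[2]=[0, 0, 2, 0]
Event 1 stamp: [0, 1, 0, 0]
Event 4 stamp: [1, 0, 0, 0]
[0, 1, 0, 0] <= [1, 0, 0, 0]? False. Equal? False. Happens-before: False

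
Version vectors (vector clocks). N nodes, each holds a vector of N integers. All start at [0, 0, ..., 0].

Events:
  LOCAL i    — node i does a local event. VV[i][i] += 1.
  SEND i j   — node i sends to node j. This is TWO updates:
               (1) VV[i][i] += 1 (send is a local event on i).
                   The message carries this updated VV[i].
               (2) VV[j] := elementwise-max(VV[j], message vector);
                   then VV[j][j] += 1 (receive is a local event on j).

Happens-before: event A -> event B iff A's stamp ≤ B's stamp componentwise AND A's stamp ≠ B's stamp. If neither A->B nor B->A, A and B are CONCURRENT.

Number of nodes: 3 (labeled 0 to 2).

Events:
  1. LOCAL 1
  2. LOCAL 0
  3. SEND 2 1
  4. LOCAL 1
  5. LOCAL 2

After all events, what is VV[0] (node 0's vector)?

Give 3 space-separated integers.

Initial: VV[0]=[0, 0, 0]
Initial: VV[1]=[0, 0, 0]
Initial: VV[2]=[0, 0, 0]
Event 1: LOCAL 1: VV[1][1]++ -> VV[1]=[0, 1, 0]
Event 2: LOCAL 0: VV[0][0]++ -> VV[0]=[1, 0, 0]
Event 3: SEND 2->1: VV[2][2]++ -> VV[2]=[0, 0, 1], msg_vec=[0, 0, 1]; VV[1]=max(VV[1],msg_vec) then VV[1][1]++ -> VV[1]=[0, 2, 1]
Event 4: LOCAL 1: VV[1][1]++ -> VV[1]=[0, 3, 1]
Event 5: LOCAL 2: VV[2][2]++ -> VV[2]=[0, 0, 2]
Final vectors: VV[0]=[1, 0, 0]; VV[1]=[0, 3, 1]; VV[2]=[0, 0, 2]

Answer: 1 0 0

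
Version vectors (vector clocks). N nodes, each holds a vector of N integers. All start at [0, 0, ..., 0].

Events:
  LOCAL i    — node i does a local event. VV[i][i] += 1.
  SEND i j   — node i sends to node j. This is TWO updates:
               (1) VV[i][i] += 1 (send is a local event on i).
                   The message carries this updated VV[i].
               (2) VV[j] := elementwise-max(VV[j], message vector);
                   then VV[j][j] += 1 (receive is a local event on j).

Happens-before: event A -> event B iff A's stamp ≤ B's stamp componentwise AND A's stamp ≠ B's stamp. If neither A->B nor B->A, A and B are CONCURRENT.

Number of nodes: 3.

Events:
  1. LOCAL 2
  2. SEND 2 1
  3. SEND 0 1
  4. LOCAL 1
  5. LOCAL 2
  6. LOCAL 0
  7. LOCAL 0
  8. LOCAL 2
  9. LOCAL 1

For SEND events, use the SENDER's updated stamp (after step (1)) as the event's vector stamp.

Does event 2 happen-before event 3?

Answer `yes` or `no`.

Answer: no

Derivation:
Initial: VV[0]=[0, 0, 0]
Initial: VV[1]=[0, 0, 0]
Initial: VV[2]=[0, 0, 0]
Event 1: LOCAL 2: VV[2][2]++ -> VV[2]=[0, 0, 1]
Event 2: SEND 2->1: VV[2][2]++ -> VV[2]=[0, 0, 2], msg_vec=[0, 0, 2]; VV[1]=max(VV[1],msg_vec) then VV[1][1]++ -> VV[1]=[0, 1, 2]
Event 3: SEND 0->1: VV[0][0]++ -> VV[0]=[1, 0, 0], msg_vec=[1, 0, 0]; VV[1]=max(VV[1],msg_vec) then VV[1][1]++ -> VV[1]=[1, 2, 2]
Event 4: LOCAL 1: VV[1][1]++ -> VV[1]=[1, 3, 2]
Event 5: LOCAL 2: VV[2][2]++ -> VV[2]=[0, 0, 3]
Event 6: LOCAL 0: VV[0][0]++ -> VV[0]=[2, 0, 0]
Event 7: LOCAL 0: VV[0][0]++ -> VV[0]=[3, 0, 0]
Event 8: LOCAL 2: VV[2][2]++ -> VV[2]=[0, 0, 4]
Event 9: LOCAL 1: VV[1][1]++ -> VV[1]=[1, 4, 2]
Event 2 stamp: [0, 0, 2]
Event 3 stamp: [1, 0, 0]
[0, 0, 2] <= [1, 0, 0]? False. Equal? False. Happens-before: False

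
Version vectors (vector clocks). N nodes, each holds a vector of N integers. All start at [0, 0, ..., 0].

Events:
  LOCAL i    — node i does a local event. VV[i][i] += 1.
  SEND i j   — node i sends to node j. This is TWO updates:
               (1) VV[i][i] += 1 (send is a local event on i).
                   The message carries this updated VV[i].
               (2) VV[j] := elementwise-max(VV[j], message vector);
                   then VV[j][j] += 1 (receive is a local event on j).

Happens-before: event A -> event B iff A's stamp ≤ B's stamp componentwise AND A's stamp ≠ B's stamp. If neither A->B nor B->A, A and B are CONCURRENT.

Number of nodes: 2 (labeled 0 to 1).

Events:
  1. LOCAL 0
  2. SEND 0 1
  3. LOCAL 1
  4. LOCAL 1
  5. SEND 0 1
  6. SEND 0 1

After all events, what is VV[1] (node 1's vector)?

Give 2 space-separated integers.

Initial: VV[0]=[0, 0]
Initial: VV[1]=[0, 0]
Event 1: LOCAL 0: VV[0][0]++ -> VV[0]=[1, 0]
Event 2: SEND 0->1: VV[0][0]++ -> VV[0]=[2, 0], msg_vec=[2, 0]; VV[1]=max(VV[1],msg_vec) then VV[1][1]++ -> VV[1]=[2, 1]
Event 3: LOCAL 1: VV[1][1]++ -> VV[1]=[2, 2]
Event 4: LOCAL 1: VV[1][1]++ -> VV[1]=[2, 3]
Event 5: SEND 0->1: VV[0][0]++ -> VV[0]=[3, 0], msg_vec=[3, 0]; VV[1]=max(VV[1],msg_vec) then VV[1][1]++ -> VV[1]=[3, 4]
Event 6: SEND 0->1: VV[0][0]++ -> VV[0]=[4, 0], msg_vec=[4, 0]; VV[1]=max(VV[1],msg_vec) then VV[1][1]++ -> VV[1]=[4, 5]
Final vectors: VV[0]=[4, 0]; VV[1]=[4, 5]

Answer: 4 5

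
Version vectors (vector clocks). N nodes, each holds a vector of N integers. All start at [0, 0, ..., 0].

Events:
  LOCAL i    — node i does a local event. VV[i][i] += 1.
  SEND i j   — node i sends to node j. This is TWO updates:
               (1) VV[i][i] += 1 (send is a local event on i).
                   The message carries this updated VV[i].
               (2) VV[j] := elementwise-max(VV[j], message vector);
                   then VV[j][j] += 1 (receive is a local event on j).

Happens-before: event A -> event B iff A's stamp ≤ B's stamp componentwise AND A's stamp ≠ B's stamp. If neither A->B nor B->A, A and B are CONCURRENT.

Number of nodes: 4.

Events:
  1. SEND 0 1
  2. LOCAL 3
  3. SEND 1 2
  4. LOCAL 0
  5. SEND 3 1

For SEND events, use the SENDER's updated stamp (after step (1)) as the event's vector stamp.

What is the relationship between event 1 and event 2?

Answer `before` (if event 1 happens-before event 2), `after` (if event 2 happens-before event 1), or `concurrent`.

Answer: concurrent

Derivation:
Initial: VV[0]=[0, 0, 0, 0]
Initial: VV[1]=[0, 0, 0, 0]
Initial: VV[2]=[0, 0, 0, 0]
Initial: VV[3]=[0, 0, 0, 0]
Event 1: SEND 0->1: VV[0][0]++ -> VV[0]=[1, 0, 0, 0], msg_vec=[1, 0, 0, 0]; VV[1]=max(VV[1],msg_vec) then VV[1][1]++ -> VV[1]=[1, 1, 0, 0]
Event 2: LOCAL 3: VV[3][3]++ -> VV[3]=[0, 0, 0, 1]
Event 3: SEND 1->2: VV[1][1]++ -> VV[1]=[1, 2, 0, 0], msg_vec=[1, 2, 0, 0]; VV[2]=max(VV[2],msg_vec) then VV[2][2]++ -> VV[2]=[1, 2, 1, 0]
Event 4: LOCAL 0: VV[0][0]++ -> VV[0]=[2, 0, 0, 0]
Event 5: SEND 3->1: VV[3][3]++ -> VV[3]=[0, 0, 0, 2], msg_vec=[0, 0, 0, 2]; VV[1]=max(VV[1],msg_vec) then VV[1][1]++ -> VV[1]=[1, 3, 0, 2]
Event 1 stamp: [1, 0, 0, 0]
Event 2 stamp: [0, 0, 0, 1]
[1, 0, 0, 0] <= [0, 0, 0, 1]? False
[0, 0, 0, 1] <= [1, 0, 0, 0]? False
Relation: concurrent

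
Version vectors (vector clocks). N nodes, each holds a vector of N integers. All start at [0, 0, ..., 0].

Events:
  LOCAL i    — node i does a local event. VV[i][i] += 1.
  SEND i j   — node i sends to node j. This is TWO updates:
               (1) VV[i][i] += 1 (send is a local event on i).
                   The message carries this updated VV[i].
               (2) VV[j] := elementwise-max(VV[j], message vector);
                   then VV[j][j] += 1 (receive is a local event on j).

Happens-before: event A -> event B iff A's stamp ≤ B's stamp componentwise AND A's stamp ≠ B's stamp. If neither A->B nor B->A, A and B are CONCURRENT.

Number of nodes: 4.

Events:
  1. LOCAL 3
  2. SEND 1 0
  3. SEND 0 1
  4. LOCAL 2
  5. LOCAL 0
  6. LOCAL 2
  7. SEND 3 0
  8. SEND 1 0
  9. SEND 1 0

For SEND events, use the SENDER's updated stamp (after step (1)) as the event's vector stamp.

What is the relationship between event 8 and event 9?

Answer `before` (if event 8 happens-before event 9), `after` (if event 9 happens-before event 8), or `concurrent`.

Initial: VV[0]=[0, 0, 0, 0]
Initial: VV[1]=[0, 0, 0, 0]
Initial: VV[2]=[0, 0, 0, 0]
Initial: VV[3]=[0, 0, 0, 0]
Event 1: LOCAL 3: VV[3][3]++ -> VV[3]=[0, 0, 0, 1]
Event 2: SEND 1->0: VV[1][1]++ -> VV[1]=[0, 1, 0, 0], msg_vec=[0, 1, 0, 0]; VV[0]=max(VV[0],msg_vec) then VV[0][0]++ -> VV[0]=[1, 1, 0, 0]
Event 3: SEND 0->1: VV[0][0]++ -> VV[0]=[2, 1, 0, 0], msg_vec=[2, 1, 0, 0]; VV[1]=max(VV[1],msg_vec) then VV[1][1]++ -> VV[1]=[2, 2, 0, 0]
Event 4: LOCAL 2: VV[2][2]++ -> VV[2]=[0, 0, 1, 0]
Event 5: LOCAL 0: VV[0][0]++ -> VV[0]=[3, 1, 0, 0]
Event 6: LOCAL 2: VV[2][2]++ -> VV[2]=[0, 0, 2, 0]
Event 7: SEND 3->0: VV[3][3]++ -> VV[3]=[0, 0, 0, 2], msg_vec=[0, 0, 0, 2]; VV[0]=max(VV[0],msg_vec) then VV[0][0]++ -> VV[0]=[4, 1, 0, 2]
Event 8: SEND 1->0: VV[1][1]++ -> VV[1]=[2, 3, 0, 0], msg_vec=[2, 3, 0, 0]; VV[0]=max(VV[0],msg_vec) then VV[0][0]++ -> VV[0]=[5, 3, 0, 2]
Event 9: SEND 1->0: VV[1][1]++ -> VV[1]=[2, 4, 0, 0], msg_vec=[2, 4, 0, 0]; VV[0]=max(VV[0],msg_vec) then VV[0][0]++ -> VV[0]=[6, 4, 0, 2]
Event 8 stamp: [2, 3, 0, 0]
Event 9 stamp: [2, 4, 0, 0]
[2, 3, 0, 0] <= [2, 4, 0, 0]? True
[2, 4, 0, 0] <= [2, 3, 0, 0]? False
Relation: before

Answer: before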